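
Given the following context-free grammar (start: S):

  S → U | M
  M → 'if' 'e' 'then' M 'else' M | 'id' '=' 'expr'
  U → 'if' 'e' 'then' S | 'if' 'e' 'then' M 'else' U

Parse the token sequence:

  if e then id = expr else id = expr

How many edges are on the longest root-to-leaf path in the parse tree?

[S [M if e then [M id = expr] else [M id = expr]]]

3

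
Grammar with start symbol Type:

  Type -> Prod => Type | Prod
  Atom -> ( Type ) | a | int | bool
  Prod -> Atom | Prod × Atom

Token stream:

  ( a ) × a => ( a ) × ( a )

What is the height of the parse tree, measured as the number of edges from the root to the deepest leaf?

[Type [Prod [Prod [Atom ( [Type [Prod [Atom a]]] )]] × [Atom a]] => [Type [Prod [Prod [Atom ( [Type [Prod [Atom a]]] )]] × [Atom ( [Type [Prod [Atom a]]] )]]]]

8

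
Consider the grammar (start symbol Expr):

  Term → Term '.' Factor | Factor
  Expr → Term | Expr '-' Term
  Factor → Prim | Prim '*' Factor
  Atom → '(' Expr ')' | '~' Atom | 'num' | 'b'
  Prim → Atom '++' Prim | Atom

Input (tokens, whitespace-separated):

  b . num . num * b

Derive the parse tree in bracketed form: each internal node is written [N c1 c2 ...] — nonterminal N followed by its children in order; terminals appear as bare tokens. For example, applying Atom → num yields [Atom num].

[Expr [Term [Term [Term [Factor [Prim [Atom b]]]] . [Factor [Prim [Atom num]]]] . [Factor [Prim [Atom num]] * [Factor [Prim [Atom b]]]]]]

Expr
Term
Term . Factor
Term . Factor . Factor
Factor . Factor . Factor
Prim . Factor . Factor
Atom . Factor . Factor
b . Factor . Factor
b . Prim . Factor
b . Atom . Factor
b . num . Factor
b . num . Prim * Factor
b . num . Atom * Factor
b . num . num * Factor
b . num . num * Prim
b . num . num * Atom
b . num . num * b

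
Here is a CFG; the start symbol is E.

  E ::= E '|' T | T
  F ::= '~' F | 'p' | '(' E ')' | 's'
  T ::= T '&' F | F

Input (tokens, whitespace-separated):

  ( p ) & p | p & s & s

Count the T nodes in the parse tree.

6

[E [E [T [T [F ( [E [T [F p]]] )]] & [F p]]] | [T [T [T [F p]] & [F s]] & [F s]]]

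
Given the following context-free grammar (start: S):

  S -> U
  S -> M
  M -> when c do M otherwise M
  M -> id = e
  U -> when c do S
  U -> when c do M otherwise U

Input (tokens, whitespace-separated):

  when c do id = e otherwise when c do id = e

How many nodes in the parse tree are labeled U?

2

[S [U when c do [M id = e] otherwise [U when c do [S [M id = e]]]]]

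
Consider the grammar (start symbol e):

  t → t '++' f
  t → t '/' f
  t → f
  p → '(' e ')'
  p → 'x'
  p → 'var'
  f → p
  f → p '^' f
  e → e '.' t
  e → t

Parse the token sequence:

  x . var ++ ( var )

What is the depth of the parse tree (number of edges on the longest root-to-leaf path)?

8

[e [e [t [f [p x]]]] . [t [t [f [p var]]] ++ [f [p ( [e [t [f [p var]]]] )]]]]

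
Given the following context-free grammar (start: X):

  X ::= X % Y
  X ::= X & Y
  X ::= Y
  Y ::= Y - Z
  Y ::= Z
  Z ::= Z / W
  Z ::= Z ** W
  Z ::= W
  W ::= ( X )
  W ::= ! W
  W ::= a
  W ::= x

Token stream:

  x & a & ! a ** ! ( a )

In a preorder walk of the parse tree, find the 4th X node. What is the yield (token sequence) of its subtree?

[X [X [X [Y [Z [W x]]]] & [Y [Z [W a]]]] & [Y [Z [Z [W ! [W a]]] ** [W ! [W ( [X [Y [Z [W a]]]] )]]]]]

a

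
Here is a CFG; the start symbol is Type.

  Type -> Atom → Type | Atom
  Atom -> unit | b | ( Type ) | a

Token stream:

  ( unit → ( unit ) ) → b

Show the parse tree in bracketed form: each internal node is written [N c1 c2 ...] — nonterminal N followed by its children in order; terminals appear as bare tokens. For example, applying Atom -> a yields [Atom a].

[Type [Atom ( [Type [Atom unit] → [Type [Atom ( [Type [Atom unit]] )]]] )] → [Type [Atom b]]]

Type
Atom → Type
( Type ) → Type
( Atom → Type ) → Type
( unit → Type ) → Type
( unit → Atom ) → Type
( unit → ( Type ) ) → Type
( unit → ( Atom ) ) → Type
( unit → ( unit ) ) → Type
( unit → ( unit ) ) → Atom
( unit → ( unit ) ) → b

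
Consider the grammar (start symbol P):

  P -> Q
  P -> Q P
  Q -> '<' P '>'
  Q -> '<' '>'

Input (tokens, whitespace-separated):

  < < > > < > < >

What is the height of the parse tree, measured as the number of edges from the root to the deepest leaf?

[P [Q < [P [Q < >]] >] [P [Q < >] [P [Q < >]]]]

4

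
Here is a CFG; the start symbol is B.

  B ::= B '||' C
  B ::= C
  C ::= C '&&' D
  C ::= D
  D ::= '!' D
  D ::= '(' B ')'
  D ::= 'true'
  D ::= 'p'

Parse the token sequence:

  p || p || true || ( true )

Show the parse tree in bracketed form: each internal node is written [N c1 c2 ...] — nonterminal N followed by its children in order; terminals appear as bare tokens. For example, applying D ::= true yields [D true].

B
B || C
B || C || C
B || C || C || C
C || C || C || C
D || C || C || C
p || C || C || C
p || D || C || C
p || p || C || C
p || p || D || C
p || p || true || C
p || p || true || D
p || p || true || ( B )
p || p || true || ( C )
p || p || true || ( D )
p || p || true || ( true )

[B [B [B [B [C [D p]]] || [C [D p]]] || [C [D true]]] || [C [D ( [B [C [D true]]] )]]]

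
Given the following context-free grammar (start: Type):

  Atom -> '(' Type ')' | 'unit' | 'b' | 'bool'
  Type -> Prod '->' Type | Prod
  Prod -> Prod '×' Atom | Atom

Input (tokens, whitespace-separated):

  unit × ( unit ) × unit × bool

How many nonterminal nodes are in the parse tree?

12

[Type [Prod [Prod [Prod [Prod [Atom unit]] × [Atom ( [Type [Prod [Atom unit]]] )]] × [Atom unit]] × [Atom bool]]]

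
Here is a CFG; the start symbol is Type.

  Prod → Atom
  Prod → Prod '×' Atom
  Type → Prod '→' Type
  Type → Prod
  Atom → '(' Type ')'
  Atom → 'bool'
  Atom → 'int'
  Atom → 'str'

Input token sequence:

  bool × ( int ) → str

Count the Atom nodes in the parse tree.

4

[Type [Prod [Prod [Atom bool]] × [Atom ( [Type [Prod [Atom int]]] )]] → [Type [Prod [Atom str]]]]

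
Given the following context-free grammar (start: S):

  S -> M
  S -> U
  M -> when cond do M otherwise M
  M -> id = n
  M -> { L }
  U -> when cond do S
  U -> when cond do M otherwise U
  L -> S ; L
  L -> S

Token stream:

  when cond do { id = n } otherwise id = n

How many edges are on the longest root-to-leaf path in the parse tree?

6

[S [M when cond do [M { [L [S [M id = n]]] }] otherwise [M id = n]]]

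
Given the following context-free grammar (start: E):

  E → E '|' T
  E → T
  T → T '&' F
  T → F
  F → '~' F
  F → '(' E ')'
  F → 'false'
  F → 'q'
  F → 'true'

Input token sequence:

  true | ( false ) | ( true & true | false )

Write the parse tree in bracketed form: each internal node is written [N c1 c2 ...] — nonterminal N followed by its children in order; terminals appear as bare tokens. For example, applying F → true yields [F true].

E
E | T
E | T | T
T | T | T
F | T | T
true | T | T
true | F | T
true | ( E ) | T
true | ( T ) | T
true | ( F ) | T
true | ( false ) | T
true | ( false ) | F
true | ( false ) | ( E )
true | ( false ) | ( E | T )
true | ( false ) | ( T | T )
true | ( false ) | ( T & F | T )
true | ( false ) | ( F & F | T )
true | ( false ) | ( true & F | T )
true | ( false ) | ( true & true | T )
true | ( false ) | ( true & true | F )
true | ( false ) | ( true & true | false )

[E [E [E [T [F true]]] | [T [F ( [E [T [F false]]] )]]] | [T [F ( [E [E [T [T [F true]] & [F true]]] | [T [F false]]] )]]]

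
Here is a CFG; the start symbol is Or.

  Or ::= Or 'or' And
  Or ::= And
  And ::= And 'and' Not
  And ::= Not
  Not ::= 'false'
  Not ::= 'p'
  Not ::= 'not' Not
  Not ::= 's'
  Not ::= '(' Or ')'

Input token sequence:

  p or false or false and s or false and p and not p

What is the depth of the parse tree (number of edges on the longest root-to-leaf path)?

6

[Or [Or [Or [Or [And [Not p]]] or [And [Not false]]] or [And [And [Not false]] and [Not s]]] or [And [And [And [Not false]] and [Not p]] and [Not not [Not p]]]]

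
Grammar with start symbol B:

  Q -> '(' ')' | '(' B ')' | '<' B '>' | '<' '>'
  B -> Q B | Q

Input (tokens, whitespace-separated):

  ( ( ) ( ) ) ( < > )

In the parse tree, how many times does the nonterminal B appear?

[B [Q ( [B [Q ( )] [B [Q ( )]]] )] [B [Q ( [B [Q < >]] )]]]

5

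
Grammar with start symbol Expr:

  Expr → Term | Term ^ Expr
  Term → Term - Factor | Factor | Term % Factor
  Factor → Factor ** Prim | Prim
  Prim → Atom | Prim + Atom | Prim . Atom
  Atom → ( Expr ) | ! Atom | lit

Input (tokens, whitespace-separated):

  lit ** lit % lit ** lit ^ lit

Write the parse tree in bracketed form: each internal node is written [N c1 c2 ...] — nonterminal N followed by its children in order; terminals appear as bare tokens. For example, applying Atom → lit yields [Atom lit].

Expr
Term ^ Expr
Term % Factor ^ Expr
Factor % Factor ^ Expr
Factor ** Prim % Factor ^ Expr
Prim ** Prim % Factor ^ Expr
Atom ** Prim % Factor ^ Expr
lit ** Prim % Factor ^ Expr
lit ** Atom % Factor ^ Expr
lit ** lit % Factor ^ Expr
lit ** lit % Factor ** Prim ^ Expr
lit ** lit % Prim ** Prim ^ Expr
lit ** lit % Atom ** Prim ^ Expr
lit ** lit % lit ** Prim ^ Expr
lit ** lit % lit ** Atom ^ Expr
lit ** lit % lit ** lit ^ Expr
lit ** lit % lit ** lit ^ Term
lit ** lit % lit ** lit ^ Factor
lit ** lit % lit ** lit ^ Prim
lit ** lit % lit ** lit ^ Atom
lit ** lit % lit ** lit ^ lit

[Expr [Term [Term [Factor [Factor [Prim [Atom lit]]] ** [Prim [Atom lit]]]] % [Factor [Factor [Prim [Atom lit]]] ** [Prim [Atom lit]]]] ^ [Expr [Term [Factor [Prim [Atom lit]]]]]]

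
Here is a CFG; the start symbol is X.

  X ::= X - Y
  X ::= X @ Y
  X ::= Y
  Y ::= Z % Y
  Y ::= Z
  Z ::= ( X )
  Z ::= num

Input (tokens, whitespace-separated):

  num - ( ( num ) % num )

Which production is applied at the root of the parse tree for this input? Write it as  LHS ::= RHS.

[X [X [Y [Z num]]] - [Y [Z ( [X [Y [Z ( [X [Y [Z num]]] )] % [Y [Z num]]]] )]]]

X ::= X - Y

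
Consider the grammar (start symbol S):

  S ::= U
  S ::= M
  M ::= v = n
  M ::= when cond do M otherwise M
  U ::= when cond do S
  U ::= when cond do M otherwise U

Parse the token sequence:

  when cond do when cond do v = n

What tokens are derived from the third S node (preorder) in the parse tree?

[S [U when cond do [S [U when cond do [S [M v = n]]]]]]

v = n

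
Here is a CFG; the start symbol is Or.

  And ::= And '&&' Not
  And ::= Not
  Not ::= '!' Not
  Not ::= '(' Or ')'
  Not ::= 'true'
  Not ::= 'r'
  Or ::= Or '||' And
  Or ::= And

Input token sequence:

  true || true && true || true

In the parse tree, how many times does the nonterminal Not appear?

[Or [Or [Or [And [Not true]]] || [And [And [Not true]] && [Not true]]] || [And [Not true]]]

4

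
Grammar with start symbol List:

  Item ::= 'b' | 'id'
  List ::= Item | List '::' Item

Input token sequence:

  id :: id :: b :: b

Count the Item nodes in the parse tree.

[List [List [List [List [Item id]] :: [Item id]] :: [Item b]] :: [Item b]]

4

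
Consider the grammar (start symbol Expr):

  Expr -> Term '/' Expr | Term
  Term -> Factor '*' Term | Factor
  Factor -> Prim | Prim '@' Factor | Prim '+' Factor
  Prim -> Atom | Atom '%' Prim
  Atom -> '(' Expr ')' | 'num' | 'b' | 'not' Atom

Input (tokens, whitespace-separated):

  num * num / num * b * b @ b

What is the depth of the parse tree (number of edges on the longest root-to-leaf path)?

9

[Expr [Term [Factor [Prim [Atom num]]] * [Term [Factor [Prim [Atom num]]]]] / [Expr [Term [Factor [Prim [Atom num]]] * [Term [Factor [Prim [Atom b]]] * [Term [Factor [Prim [Atom b]] @ [Factor [Prim [Atom b]]]]]]]]]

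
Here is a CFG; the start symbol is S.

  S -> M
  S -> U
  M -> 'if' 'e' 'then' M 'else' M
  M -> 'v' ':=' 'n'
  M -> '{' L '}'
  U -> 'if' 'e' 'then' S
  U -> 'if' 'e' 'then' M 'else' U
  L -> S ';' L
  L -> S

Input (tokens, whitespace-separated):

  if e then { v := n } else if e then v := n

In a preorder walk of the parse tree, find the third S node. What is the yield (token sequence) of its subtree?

[S [U if e then [M { [L [S [M v := n]]] }] else [U if e then [S [M v := n]]]]]

v := n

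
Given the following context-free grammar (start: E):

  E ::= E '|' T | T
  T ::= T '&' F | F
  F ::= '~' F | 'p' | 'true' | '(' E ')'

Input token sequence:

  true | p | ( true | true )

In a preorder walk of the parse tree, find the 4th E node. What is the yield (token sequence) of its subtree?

true | true

[E [E [E [T [F true]]] | [T [F p]]] | [T [F ( [E [E [T [F true]]] | [T [F true]]] )]]]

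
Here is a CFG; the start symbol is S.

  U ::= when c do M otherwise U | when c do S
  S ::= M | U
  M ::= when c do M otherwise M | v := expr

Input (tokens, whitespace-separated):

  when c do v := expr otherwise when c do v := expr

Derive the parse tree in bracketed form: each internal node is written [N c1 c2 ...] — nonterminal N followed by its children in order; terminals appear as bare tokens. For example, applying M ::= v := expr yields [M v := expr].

[S [U when c do [M v := expr] otherwise [U when c do [S [M v := expr]]]]]

S
U
when c do M otherwise U
when c do v := expr otherwise U
when c do v := expr otherwise when c do S
when c do v := expr otherwise when c do M
when c do v := expr otherwise when c do v := expr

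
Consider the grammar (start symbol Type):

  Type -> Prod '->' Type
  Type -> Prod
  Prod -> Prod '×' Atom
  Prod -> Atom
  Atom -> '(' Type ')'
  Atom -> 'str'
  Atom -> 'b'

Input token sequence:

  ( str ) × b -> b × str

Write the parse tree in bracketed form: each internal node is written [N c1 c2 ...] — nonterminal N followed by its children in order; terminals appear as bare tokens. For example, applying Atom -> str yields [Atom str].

Type
Prod -> Type
Prod × Atom -> Type
Atom × Atom -> Type
( Type ) × Atom -> Type
( Prod ) × Atom -> Type
( Atom ) × Atom -> Type
( str ) × Atom -> Type
( str ) × b -> Type
( str ) × b -> Prod
( str ) × b -> Prod × Atom
( str ) × b -> Atom × Atom
( str ) × b -> b × Atom
( str ) × b -> b × str

[Type [Prod [Prod [Atom ( [Type [Prod [Atom str]]] )]] × [Atom b]] -> [Type [Prod [Prod [Atom b]] × [Atom str]]]]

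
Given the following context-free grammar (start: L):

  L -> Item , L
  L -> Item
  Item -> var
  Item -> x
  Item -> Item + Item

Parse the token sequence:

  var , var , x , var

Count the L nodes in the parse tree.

[L [Item var] , [L [Item var] , [L [Item x] , [L [Item var]]]]]

4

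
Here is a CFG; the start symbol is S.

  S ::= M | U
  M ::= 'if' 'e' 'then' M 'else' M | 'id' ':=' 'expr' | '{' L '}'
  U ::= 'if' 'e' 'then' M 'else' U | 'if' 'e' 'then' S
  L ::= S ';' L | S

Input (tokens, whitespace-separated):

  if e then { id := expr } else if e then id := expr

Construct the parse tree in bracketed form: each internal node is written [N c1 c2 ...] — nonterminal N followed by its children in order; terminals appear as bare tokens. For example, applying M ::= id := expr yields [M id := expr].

S
U
if e then M else U
if e then { L } else U
if e then { S } else U
if e then { M } else U
if e then { id := expr } else U
if e then { id := expr } else if e then S
if e then { id := expr } else if e then M
if e then { id := expr } else if e then id := expr

[S [U if e then [M { [L [S [M id := expr]]] }] else [U if e then [S [M id := expr]]]]]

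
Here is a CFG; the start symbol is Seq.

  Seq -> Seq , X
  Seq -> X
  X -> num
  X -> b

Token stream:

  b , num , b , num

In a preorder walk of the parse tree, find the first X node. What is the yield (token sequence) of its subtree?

b

[Seq [Seq [Seq [Seq [X b]] , [X num]] , [X b]] , [X num]]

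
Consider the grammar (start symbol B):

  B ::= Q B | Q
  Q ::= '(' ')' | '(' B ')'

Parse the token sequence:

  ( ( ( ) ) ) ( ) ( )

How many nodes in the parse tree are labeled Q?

[B [Q ( [B [Q ( [B [Q ( )]] )]] )] [B [Q ( )] [B [Q ( )]]]]

5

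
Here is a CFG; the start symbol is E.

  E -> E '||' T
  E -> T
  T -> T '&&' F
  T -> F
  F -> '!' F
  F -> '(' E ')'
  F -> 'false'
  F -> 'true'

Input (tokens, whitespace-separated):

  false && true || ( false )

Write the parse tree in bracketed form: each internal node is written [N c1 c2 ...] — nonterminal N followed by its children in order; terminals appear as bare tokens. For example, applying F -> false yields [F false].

E
E || T
T || T
T && F || T
F && F || T
false && F || T
false && true || T
false && true || F
false && true || ( E )
false && true || ( T )
false && true || ( F )
false && true || ( false )

[E [E [T [T [F false]] && [F true]]] || [T [F ( [E [T [F false]]] )]]]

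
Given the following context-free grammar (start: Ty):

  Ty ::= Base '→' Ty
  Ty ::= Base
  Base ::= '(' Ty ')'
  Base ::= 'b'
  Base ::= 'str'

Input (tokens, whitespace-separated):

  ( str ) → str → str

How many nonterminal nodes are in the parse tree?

8

[Ty [Base ( [Ty [Base str]] )] → [Ty [Base str] → [Ty [Base str]]]]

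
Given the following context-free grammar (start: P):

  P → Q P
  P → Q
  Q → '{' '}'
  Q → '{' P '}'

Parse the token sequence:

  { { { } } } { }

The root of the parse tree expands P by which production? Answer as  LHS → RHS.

P → Q P

[P [Q { [P [Q { [P [Q { }]] }]] }] [P [Q { }]]]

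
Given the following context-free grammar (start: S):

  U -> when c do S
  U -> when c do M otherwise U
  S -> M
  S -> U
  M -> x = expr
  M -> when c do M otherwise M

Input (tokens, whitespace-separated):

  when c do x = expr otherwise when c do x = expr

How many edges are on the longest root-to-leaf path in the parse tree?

[S [U when c do [M x = expr] otherwise [U when c do [S [M x = expr]]]]]

5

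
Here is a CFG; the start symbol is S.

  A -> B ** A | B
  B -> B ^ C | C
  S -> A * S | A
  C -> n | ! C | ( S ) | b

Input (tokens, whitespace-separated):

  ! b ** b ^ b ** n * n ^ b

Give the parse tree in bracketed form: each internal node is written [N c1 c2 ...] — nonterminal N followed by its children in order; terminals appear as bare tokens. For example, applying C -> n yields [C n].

S
A * S
B ** A * S
C ** A * S
! C ** A * S
! b ** A * S
! b ** B ** A * S
! b ** B ^ C ** A * S
! b ** C ^ C ** A * S
! b ** b ^ C ** A * S
! b ** b ^ b ** A * S
! b ** b ^ b ** B * S
! b ** b ^ b ** C * S
! b ** b ^ b ** n * S
! b ** b ^ b ** n * A
! b ** b ^ b ** n * B
! b ** b ^ b ** n * B ^ C
! b ** b ^ b ** n * C ^ C
! b ** b ^ b ** n * n ^ C
! b ** b ^ b ** n * n ^ b

[S [A [B [C ! [C b]]] ** [A [B [B [C b]] ^ [C b]] ** [A [B [C n]]]]] * [S [A [B [B [C n]] ^ [C b]]]]]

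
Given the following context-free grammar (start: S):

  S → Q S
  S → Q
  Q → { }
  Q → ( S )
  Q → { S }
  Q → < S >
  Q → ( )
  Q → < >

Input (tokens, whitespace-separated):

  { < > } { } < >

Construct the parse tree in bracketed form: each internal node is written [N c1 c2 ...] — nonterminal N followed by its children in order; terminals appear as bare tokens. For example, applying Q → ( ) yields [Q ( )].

[S [Q { [S [Q < >]] }] [S [Q { }] [S [Q < >]]]]

S
Q S
{ S } S
{ Q } S
{ < > } S
{ < > } Q S
{ < > } { } S
{ < > } { } Q
{ < > } { } < >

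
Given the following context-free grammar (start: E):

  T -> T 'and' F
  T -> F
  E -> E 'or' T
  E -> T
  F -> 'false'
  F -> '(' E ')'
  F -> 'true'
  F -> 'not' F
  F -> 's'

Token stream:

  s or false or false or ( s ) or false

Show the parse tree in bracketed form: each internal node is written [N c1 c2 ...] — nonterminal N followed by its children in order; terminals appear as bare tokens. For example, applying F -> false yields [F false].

[E [E [E [E [E [T [F s]]] or [T [F false]]] or [T [F false]]] or [T [F ( [E [T [F s]]] )]]] or [T [F false]]]

E
E or T
E or T or T
E or T or T or T
E or T or T or T or T
T or T or T or T or T
F or T or T or T or T
s or T or T or T or T
s or F or T or T or T
s or false or T or T or T
s or false or F or T or T
s or false or false or T or T
s or false or false or F or T
s or false or false or ( E ) or T
s or false or false or ( T ) or T
s or false or false or ( F ) or T
s or false or false or ( s ) or T
s or false or false or ( s ) or F
s or false or false or ( s ) or false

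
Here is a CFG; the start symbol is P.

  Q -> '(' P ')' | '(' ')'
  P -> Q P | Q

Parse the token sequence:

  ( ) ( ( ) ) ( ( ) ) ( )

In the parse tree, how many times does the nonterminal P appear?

[P [Q ( )] [P [Q ( [P [Q ( )]] )] [P [Q ( [P [Q ( )]] )] [P [Q ( )]]]]]

6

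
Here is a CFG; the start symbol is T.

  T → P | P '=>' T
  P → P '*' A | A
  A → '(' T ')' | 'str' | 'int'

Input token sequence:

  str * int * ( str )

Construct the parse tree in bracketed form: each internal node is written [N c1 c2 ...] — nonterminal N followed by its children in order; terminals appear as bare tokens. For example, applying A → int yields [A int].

T
P
P * A
P * A * A
A * A * A
str * A * A
str * int * A
str * int * ( T )
str * int * ( P )
str * int * ( A )
str * int * ( str )

[T [P [P [P [A str]] * [A int]] * [A ( [T [P [A str]]] )]]]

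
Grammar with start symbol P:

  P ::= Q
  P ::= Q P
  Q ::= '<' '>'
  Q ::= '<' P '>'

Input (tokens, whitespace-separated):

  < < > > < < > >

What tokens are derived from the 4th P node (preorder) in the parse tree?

< >

[P [Q < [P [Q < >]] >] [P [Q < [P [Q < >]] >]]]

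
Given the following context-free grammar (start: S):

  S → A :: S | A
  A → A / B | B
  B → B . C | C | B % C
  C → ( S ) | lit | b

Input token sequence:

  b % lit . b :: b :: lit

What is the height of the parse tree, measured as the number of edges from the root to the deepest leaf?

6

[S [A [B [B [B [C b]] % [C lit]] . [C b]]] :: [S [A [B [C b]]] :: [S [A [B [C lit]]]]]]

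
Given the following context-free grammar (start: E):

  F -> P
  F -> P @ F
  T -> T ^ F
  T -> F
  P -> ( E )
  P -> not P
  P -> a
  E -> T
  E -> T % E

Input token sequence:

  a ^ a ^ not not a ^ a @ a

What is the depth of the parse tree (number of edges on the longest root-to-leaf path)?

7

[E [T [T [T [T [F [P a]]] ^ [F [P a]]] ^ [F [P not [P not [P a]]]]] ^ [F [P a] @ [F [P a]]]]]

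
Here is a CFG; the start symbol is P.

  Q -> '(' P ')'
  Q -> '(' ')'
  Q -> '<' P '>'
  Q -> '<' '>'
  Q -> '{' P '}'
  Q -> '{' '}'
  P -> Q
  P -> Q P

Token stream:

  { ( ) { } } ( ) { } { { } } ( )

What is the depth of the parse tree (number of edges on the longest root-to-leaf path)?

7

[P [Q { [P [Q ( )] [P [Q { }]]] }] [P [Q ( )] [P [Q { }] [P [Q { [P [Q { }]] }] [P [Q ( )]]]]]]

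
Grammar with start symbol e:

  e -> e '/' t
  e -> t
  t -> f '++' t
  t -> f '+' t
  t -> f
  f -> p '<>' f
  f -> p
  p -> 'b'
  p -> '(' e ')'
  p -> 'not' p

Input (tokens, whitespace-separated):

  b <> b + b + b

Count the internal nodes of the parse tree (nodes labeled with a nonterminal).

12

[e [t [f [p b] <> [f [p b]]] + [t [f [p b]] + [t [f [p b]]]]]]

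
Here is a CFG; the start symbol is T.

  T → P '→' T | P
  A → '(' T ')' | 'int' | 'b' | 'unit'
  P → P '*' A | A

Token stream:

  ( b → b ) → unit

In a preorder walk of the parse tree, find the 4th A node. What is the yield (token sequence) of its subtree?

[T [P [A ( [T [P [A b]] → [T [P [A b]]]] )]] → [T [P [A unit]]]]

unit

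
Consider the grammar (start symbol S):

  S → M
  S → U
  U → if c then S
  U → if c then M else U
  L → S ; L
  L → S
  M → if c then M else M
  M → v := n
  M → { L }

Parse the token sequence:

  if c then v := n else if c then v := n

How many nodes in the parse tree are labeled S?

2

[S [U if c then [M v := n] else [U if c then [S [M v := n]]]]]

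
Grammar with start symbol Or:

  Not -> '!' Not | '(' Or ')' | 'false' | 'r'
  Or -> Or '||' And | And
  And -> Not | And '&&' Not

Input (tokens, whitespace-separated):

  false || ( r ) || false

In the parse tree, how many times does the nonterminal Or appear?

[Or [Or [Or [And [Not false]]] || [And [Not ( [Or [And [Not r]]] )]]] || [And [Not false]]]

4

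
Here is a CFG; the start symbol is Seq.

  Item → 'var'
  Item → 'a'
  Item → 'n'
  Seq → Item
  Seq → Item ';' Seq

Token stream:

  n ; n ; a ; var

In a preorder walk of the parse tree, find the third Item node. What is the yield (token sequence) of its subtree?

[Seq [Item n] ; [Seq [Item n] ; [Seq [Item a] ; [Seq [Item var]]]]]

a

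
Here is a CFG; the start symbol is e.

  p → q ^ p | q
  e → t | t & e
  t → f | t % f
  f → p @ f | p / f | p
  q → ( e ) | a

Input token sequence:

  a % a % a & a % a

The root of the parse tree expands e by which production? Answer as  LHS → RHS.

e → t & e

[e [t [t [t [f [p [q a]]]] % [f [p [q a]]]] % [f [p [q a]]]] & [e [t [t [f [p [q a]]]] % [f [p [q a]]]]]]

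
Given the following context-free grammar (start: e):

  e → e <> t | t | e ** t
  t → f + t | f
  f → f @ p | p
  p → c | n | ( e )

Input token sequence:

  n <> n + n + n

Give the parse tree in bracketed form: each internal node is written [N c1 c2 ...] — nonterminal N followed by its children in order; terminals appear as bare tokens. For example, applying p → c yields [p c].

e
e <> t
t <> t
f <> t
p <> t
n <> t
n <> f + t
n <> p + t
n <> n + t
n <> n + f + t
n <> n + p + t
n <> n + n + t
n <> n + n + f
n <> n + n + p
n <> n + n + n

[e [e [t [f [p n]]]] <> [t [f [p n]] + [t [f [p n]] + [t [f [p n]]]]]]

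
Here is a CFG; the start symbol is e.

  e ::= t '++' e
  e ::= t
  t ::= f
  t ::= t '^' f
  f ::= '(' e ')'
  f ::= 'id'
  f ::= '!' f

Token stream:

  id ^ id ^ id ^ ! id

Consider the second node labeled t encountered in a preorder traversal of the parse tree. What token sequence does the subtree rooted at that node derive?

[e [t [t [t [t [f id]] ^ [f id]] ^ [f id]] ^ [f ! [f id]]]]

id ^ id ^ id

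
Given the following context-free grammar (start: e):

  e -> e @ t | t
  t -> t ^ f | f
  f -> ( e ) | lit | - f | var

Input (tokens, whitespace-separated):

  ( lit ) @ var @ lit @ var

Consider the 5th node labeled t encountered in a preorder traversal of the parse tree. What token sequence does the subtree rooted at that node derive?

[e [e [e [e [t [f ( [e [t [f lit]]] )]]] @ [t [f var]]] @ [t [f lit]]] @ [t [f var]]]

var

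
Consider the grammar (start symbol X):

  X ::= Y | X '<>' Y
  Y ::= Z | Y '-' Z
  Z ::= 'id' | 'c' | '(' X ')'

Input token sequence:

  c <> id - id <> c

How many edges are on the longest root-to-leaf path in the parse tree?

[X [X [X [Y [Z c]]] <> [Y [Y [Z id]] - [Z id]]] <> [Y [Z c]]]

5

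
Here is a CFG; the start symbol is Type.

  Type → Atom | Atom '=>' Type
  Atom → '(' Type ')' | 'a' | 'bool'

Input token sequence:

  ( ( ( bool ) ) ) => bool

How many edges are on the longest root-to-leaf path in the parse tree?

[Type [Atom ( [Type [Atom ( [Type [Atom ( [Type [Atom bool]] )]] )]] )] => [Type [Atom bool]]]

8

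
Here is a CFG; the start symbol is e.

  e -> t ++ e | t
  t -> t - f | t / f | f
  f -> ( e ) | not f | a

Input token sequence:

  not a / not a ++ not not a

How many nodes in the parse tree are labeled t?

3

[e [t [t [f not [f a]]] / [f not [f a]]] ++ [e [t [f not [f not [f a]]]]]]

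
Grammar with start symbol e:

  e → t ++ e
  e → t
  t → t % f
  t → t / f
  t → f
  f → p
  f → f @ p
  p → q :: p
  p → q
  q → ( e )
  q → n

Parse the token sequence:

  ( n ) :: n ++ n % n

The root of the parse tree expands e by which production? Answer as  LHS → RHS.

e → t ++ e

[e [t [f [p [q ( [e [t [f [p [q n]]]]] )] :: [p [q n]]]]] ++ [e [t [t [f [p [q n]]]] % [f [p [q n]]]]]]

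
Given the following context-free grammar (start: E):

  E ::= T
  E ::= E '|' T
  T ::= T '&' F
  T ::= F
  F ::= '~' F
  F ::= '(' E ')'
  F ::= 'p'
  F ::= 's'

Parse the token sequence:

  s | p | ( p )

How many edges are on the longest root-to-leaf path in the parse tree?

6

[E [E [E [T [F s]]] | [T [F p]]] | [T [F ( [E [T [F p]]] )]]]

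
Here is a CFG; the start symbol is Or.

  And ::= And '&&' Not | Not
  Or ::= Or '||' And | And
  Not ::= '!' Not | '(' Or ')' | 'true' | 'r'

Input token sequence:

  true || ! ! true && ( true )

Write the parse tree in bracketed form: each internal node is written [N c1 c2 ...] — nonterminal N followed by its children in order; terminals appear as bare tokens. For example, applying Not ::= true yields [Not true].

[Or [Or [And [Not true]]] || [And [And [Not ! [Not ! [Not true]]]] && [Not ( [Or [And [Not true]]] )]]]

Or
Or || And
And || And
Not || And
true || And
true || And && Not
true || Not && Not
true || ! Not && Not
true || ! ! Not && Not
true || ! ! true && Not
true || ! ! true && ( Or )
true || ! ! true && ( And )
true || ! ! true && ( Not )
true || ! ! true && ( true )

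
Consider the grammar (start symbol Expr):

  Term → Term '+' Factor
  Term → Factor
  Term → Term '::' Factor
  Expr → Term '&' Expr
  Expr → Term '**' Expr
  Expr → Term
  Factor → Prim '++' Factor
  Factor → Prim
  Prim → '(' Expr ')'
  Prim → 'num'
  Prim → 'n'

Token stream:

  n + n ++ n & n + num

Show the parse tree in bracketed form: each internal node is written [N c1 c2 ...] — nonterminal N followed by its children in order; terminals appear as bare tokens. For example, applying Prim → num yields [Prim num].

Expr
Term & Expr
Term + Factor & Expr
Factor + Factor & Expr
Prim + Factor & Expr
n + Factor & Expr
n + Prim ++ Factor & Expr
n + n ++ Factor & Expr
n + n ++ Prim & Expr
n + n ++ n & Expr
n + n ++ n & Term
n + n ++ n & Term + Factor
n + n ++ n & Factor + Factor
n + n ++ n & Prim + Factor
n + n ++ n & n + Factor
n + n ++ n & n + Prim
n + n ++ n & n + num

[Expr [Term [Term [Factor [Prim n]]] + [Factor [Prim n] ++ [Factor [Prim n]]]] & [Expr [Term [Term [Factor [Prim n]]] + [Factor [Prim num]]]]]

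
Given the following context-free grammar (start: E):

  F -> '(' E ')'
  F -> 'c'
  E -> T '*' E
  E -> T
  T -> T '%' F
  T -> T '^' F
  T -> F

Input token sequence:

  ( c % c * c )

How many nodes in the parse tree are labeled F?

4

[E [T [F ( [E [T [T [F c]] % [F c]] * [E [T [F c]]]] )]]]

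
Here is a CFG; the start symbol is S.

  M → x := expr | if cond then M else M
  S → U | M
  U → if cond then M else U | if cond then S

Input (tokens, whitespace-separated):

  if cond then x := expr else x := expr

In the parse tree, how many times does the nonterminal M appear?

[S [M if cond then [M x := expr] else [M x := expr]]]

3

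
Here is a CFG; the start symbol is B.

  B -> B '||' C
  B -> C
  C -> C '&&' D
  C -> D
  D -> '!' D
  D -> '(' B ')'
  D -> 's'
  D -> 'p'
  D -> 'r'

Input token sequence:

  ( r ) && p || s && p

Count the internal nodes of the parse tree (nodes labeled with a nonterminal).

13

[B [B [C [C [D ( [B [C [D r]]] )]] && [D p]]] || [C [C [D s]] && [D p]]]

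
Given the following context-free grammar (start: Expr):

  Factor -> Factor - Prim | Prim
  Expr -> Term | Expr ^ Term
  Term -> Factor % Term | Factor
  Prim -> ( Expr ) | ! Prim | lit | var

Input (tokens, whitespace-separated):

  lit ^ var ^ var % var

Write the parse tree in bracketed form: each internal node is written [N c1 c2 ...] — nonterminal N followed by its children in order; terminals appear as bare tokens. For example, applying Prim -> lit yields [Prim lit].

Expr
Expr ^ Term
Expr ^ Term ^ Term
Term ^ Term ^ Term
Factor ^ Term ^ Term
Prim ^ Term ^ Term
lit ^ Term ^ Term
lit ^ Factor ^ Term
lit ^ Prim ^ Term
lit ^ var ^ Term
lit ^ var ^ Factor % Term
lit ^ var ^ Prim % Term
lit ^ var ^ var % Term
lit ^ var ^ var % Factor
lit ^ var ^ var % Prim
lit ^ var ^ var % var

[Expr [Expr [Expr [Term [Factor [Prim lit]]]] ^ [Term [Factor [Prim var]]]] ^ [Term [Factor [Prim var]] % [Term [Factor [Prim var]]]]]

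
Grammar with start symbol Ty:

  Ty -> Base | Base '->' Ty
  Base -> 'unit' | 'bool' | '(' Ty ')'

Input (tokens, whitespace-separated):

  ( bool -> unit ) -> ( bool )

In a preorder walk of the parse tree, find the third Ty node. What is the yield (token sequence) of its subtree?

[Ty [Base ( [Ty [Base bool] -> [Ty [Base unit]]] )] -> [Ty [Base ( [Ty [Base bool]] )]]]

unit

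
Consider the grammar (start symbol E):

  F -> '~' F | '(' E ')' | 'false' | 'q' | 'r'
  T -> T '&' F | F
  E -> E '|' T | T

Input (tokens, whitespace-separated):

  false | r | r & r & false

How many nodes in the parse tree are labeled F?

[E [E [E [T [F false]]] | [T [F r]]] | [T [T [T [F r]] & [F r]] & [F false]]]

5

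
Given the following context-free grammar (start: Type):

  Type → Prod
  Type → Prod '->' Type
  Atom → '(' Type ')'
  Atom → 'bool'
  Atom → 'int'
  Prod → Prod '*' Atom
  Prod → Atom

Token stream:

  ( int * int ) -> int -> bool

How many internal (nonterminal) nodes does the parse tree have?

[Type [Prod [Atom ( [Type [Prod [Prod [Atom int]] * [Atom int]]] )]] -> [Type [Prod [Atom int]] -> [Type [Prod [Atom bool]]]]]

14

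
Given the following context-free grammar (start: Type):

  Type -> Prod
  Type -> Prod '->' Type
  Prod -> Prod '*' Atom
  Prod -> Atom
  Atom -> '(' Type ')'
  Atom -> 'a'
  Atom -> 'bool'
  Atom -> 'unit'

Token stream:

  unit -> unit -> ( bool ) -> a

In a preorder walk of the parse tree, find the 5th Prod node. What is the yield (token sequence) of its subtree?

[Type [Prod [Atom unit]] -> [Type [Prod [Atom unit]] -> [Type [Prod [Atom ( [Type [Prod [Atom bool]]] )]] -> [Type [Prod [Atom a]]]]]]

a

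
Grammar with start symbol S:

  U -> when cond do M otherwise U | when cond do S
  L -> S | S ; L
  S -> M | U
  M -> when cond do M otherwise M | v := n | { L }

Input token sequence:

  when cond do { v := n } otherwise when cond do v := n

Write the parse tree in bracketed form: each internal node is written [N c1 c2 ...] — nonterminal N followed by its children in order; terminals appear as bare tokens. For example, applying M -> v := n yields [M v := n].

[S [U when cond do [M { [L [S [M v := n]]] }] otherwise [U when cond do [S [M v := n]]]]]

S
U
when cond do M otherwise U
when cond do { L } otherwise U
when cond do { S } otherwise U
when cond do { M } otherwise U
when cond do { v := n } otherwise U
when cond do { v := n } otherwise when cond do S
when cond do { v := n } otherwise when cond do M
when cond do { v := n } otherwise when cond do v := n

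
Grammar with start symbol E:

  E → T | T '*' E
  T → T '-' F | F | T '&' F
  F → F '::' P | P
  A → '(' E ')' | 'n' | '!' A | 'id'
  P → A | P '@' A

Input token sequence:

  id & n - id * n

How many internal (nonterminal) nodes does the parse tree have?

[E [T [T [T [F [P [A id]]]] & [F [P [A n]]]] - [F [P [A id]]]] * [E [T [F [P [A n]]]]]]

18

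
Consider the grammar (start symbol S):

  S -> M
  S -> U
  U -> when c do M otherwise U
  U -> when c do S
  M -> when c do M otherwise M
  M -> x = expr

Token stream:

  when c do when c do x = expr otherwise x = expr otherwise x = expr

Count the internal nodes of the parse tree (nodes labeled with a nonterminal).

6

[S [M when c do [M when c do [M x = expr] otherwise [M x = expr]] otherwise [M x = expr]]]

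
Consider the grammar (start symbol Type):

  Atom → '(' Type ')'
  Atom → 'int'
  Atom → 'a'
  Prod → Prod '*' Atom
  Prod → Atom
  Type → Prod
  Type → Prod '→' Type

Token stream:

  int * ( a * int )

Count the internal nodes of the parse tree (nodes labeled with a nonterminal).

[Type [Prod [Prod [Atom int]] * [Atom ( [Type [Prod [Prod [Atom a]] * [Atom int]]] )]]]

10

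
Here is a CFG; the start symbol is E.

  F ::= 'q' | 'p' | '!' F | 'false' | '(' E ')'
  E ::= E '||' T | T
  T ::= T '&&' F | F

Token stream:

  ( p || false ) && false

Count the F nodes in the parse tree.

4

[E [T [T [F ( [E [E [T [F p]]] || [T [F false]]] )]] && [F false]]]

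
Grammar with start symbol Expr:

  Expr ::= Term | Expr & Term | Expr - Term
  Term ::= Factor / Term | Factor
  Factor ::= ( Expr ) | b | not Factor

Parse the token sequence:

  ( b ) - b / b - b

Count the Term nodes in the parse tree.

5

[Expr [Expr [Expr [Term [Factor ( [Expr [Term [Factor b]]] )]]] - [Term [Factor b] / [Term [Factor b]]]] - [Term [Factor b]]]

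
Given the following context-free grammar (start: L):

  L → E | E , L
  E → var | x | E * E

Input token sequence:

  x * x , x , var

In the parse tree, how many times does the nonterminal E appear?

5

[L [E [E x] * [E x]] , [L [E x] , [L [E var]]]]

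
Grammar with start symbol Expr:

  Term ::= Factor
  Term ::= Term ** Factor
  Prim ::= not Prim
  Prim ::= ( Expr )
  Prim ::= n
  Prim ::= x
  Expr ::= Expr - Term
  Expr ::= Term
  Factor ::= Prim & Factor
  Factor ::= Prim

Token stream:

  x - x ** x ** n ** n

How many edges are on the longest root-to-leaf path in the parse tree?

[Expr [Expr [Term [Factor [Prim x]]]] - [Term [Term [Term [Term [Factor [Prim x]]] ** [Factor [Prim x]]] ** [Factor [Prim n]]] ** [Factor [Prim n]]]]

7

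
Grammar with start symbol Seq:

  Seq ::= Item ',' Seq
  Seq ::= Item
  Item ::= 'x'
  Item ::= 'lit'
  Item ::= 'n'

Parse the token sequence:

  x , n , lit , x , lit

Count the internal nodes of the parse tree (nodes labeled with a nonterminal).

10

[Seq [Item x] , [Seq [Item n] , [Seq [Item lit] , [Seq [Item x] , [Seq [Item lit]]]]]]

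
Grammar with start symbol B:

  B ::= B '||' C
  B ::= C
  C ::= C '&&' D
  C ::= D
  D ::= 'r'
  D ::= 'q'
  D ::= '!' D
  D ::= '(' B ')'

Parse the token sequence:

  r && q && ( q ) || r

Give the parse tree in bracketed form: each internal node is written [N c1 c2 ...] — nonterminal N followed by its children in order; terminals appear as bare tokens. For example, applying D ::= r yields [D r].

B
B || C
C || C
C && D || C
C && D && D || C
D && D && D || C
r && D && D || C
r && q && D || C
r && q && ( B ) || C
r && q && ( C ) || C
r && q && ( D ) || C
r && q && ( q ) || C
r && q && ( q ) || D
r && q && ( q ) || r

[B [B [C [C [C [D r]] && [D q]] && [D ( [B [C [D q]]] )]]] || [C [D r]]]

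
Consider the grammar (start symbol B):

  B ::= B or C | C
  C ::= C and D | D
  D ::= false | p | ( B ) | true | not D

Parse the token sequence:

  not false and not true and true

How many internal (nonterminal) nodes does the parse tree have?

9

[B [C [C [C [D not [D false]]] and [D not [D true]]] and [D true]]]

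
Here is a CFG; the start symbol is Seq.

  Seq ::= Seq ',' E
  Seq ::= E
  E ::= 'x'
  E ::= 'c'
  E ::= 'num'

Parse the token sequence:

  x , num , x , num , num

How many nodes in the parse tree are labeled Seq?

[Seq [Seq [Seq [Seq [Seq [E x]] , [E num]] , [E x]] , [E num]] , [E num]]

5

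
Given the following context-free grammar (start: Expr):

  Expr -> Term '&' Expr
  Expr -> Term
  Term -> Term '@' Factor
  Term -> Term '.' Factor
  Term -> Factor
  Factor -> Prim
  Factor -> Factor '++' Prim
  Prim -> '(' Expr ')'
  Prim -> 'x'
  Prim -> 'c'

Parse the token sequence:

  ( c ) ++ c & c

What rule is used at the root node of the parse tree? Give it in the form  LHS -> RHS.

Expr -> Term '&' Expr

[Expr [Term [Factor [Factor [Prim ( [Expr [Term [Factor [Prim c]]]] )]] ++ [Prim c]]] & [Expr [Term [Factor [Prim c]]]]]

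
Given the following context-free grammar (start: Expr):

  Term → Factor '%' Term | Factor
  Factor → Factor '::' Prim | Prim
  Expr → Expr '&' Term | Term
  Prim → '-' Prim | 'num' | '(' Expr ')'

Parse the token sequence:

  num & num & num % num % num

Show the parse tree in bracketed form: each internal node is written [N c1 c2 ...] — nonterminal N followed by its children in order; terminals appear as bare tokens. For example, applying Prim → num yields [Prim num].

[Expr [Expr [Expr [Term [Factor [Prim num]]]] & [Term [Factor [Prim num]]]] & [Term [Factor [Prim num]] % [Term [Factor [Prim num]] % [Term [Factor [Prim num]]]]]]

Expr
Expr & Term
Expr & Term & Term
Term & Term & Term
Factor & Term & Term
Prim & Term & Term
num & Term & Term
num & Factor & Term
num & Prim & Term
num & num & Term
num & num & Factor % Term
num & num & Prim % Term
num & num & num % Term
num & num & num % Factor % Term
num & num & num % Prim % Term
num & num & num % num % Term
num & num & num % num % Factor
num & num & num % num % Prim
num & num & num % num % num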